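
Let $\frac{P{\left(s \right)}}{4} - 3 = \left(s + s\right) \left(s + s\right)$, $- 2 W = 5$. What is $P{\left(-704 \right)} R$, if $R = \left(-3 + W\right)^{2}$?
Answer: $239878507$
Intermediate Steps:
$W = - \frac{5}{2}$ ($W = \left(- \frac{1}{2}\right) 5 = - \frac{5}{2} \approx -2.5$)
$R = \frac{121}{4}$ ($R = \left(-3 - \frac{5}{2}\right)^{2} = \left(- \frac{11}{2}\right)^{2} = \frac{121}{4} \approx 30.25$)
$P{\left(s \right)} = 12 + 16 s^{2}$ ($P{\left(s \right)} = 12 + 4 \left(s + s\right) \left(s + s\right) = 12 + 4 \cdot 2 s 2 s = 12 + 4 \cdot 4 s^{2} = 12 + 16 s^{2}$)
$P{\left(-704 \right)} R = \left(12 + 16 \left(-704\right)^{2}\right) \frac{121}{4} = \left(12 + 16 \cdot 495616\right) \frac{121}{4} = \left(12 + 7929856\right) \frac{121}{4} = 7929868 \cdot \frac{121}{4} = 239878507$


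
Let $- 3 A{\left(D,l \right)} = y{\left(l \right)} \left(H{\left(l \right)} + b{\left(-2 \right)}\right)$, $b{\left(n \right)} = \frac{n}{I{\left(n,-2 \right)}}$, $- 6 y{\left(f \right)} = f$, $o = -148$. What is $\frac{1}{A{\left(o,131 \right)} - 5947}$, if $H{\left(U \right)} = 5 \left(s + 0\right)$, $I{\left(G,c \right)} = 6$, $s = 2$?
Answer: $- \frac{54}{317339} \approx -0.00017016$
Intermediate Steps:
$y{\left(f \right)} = - \frac{f}{6}$
$b{\left(n \right)} = \frac{n}{6}$
$H{\left(U \right)} = 10$ ($H{\left(U \right)} = 5 \left(2 + 0\right) = 5 \cdot 2 = 10$)
$A{\left(D,l \right)} = \frac{29 l}{54}$ ($A{\left(D,l \right)} = - \frac{- \frac{l}{6} \left(10 + \frac{1}{6} \left(-2\right)\right)}{3} = - \frac{- \frac{l}{6} \left(10 - \frac{1}{3}\right)}{3} = - \frac{- \frac{l}{6} \cdot \frac{29}{3}}{3} = - \frac{\left(- \frac{29}{18}\right) l}{3} = \frac{29 l}{54}$)
$\frac{1}{A{\left(o,131 \right)} - 5947} = \frac{1}{\frac{29}{54} \cdot 131 - 5947} = \frac{1}{\frac{3799}{54} - 5947} = \frac{1}{- \frac{317339}{54}} = - \frac{54}{317339}$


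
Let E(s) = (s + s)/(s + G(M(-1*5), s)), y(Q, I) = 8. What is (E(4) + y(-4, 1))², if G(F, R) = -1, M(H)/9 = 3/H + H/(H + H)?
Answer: 1024/9 ≈ 113.78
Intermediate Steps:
M(H) = 9/2 + 27/H (M(H) = 9*(3/H + H/(H + H)) = 9*(3/H + H/((2*H))) = 9*(3/H + H*(1/(2*H))) = 9*(3/H + ½) = 9*(½ + 3/H) = 9/2 + 27/H)
E(s) = 2*s/(-1 + s) (E(s) = (s + s)/(s - 1) = (2*s)/(-1 + s) = 2*s/(-1 + s))
(E(4) + y(-4, 1))² = (2*4/(-1 + 4) + 8)² = (2*4/3 + 8)² = (2*4*(⅓) + 8)² = (8/3 + 8)² = (32/3)² = 1024/9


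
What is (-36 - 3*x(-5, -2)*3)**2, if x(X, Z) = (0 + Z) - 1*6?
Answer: 1296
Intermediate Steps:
x(X, Z) = -6 + Z (x(X, Z) = Z - 6 = -6 + Z)
(-36 - 3*x(-5, -2)*3)**2 = (-36 - 3*(-6 - 2)*3)**2 = (-36 - 3*(-8)*3)**2 = (-36 + 24*3)**2 = (-36 + 72)**2 = 36**2 = 1296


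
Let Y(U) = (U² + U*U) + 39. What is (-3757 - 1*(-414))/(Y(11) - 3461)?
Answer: 3343/3180 ≈ 1.0513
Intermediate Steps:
Y(U) = 39 + 2*U² (Y(U) = (U² + U²) + 39 = 2*U² + 39 = 39 + 2*U²)
(-3757 - 1*(-414))/(Y(11) - 3461) = (-3757 - 1*(-414))/((39 + 2*11²) - 3461) = (-3757 + 414)/((39 + 2*121) - 3461) = -3343/((39 + 242) - 3461) = -3343/(281 - 3461) = -3343/(-3180) = -3343*(-1/3180) = 3343/3180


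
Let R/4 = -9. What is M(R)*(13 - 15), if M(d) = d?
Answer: 72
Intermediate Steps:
R = -36 (R = 4*(-9) = -36)
M(R)*(13 - 15) = -36*(13 - 15) = -36*(-2) = 72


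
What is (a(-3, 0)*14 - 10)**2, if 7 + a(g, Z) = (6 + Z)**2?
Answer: 156816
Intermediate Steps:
a(g, Z) = -7 + (6 + Z)**2
(a(-3, 0)*14 - 10)**2 = ((-7 + (6 + 0)**2)*14 - 10)**2 = ((-7 + 6**2)*14 - 10)**2 = ((-7 + 36)*14 - 10)**2 = (29*14 - 10)**2 = (406 - 10)**2 = 396**2 = 156816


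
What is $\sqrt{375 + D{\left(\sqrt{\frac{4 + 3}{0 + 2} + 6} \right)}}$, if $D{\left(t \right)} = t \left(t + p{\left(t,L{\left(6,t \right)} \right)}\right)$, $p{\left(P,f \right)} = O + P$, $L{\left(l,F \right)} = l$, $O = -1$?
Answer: $\frac{\sqrt{1576 - 2 \sqrt{38}}}{2} \approx 19.772$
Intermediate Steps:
$p{\left(P,f \right)} = -1 + P$
$D{\left(t \right)} = t \left(-1 + 2 t\right)$ ($D{\left(t \right)} = t \left(t + \left(-1 + t\right)\right) = t \left(-1 + 2 t\right)$)
$\sqrt{375 + D{\left(\sqrt{\frac{4 + 3}{0 + 2} + 6} \right)}} = \sqrt{375 + \sqrt{\frac{4 + 3}{0 + 2} + 6} \left(-1 + 2 \sqrt{\frac{4 + 3}{0 + 2} + 6}\right)} = \sqrt{375 + \sqrt{\frac{7}{2} + 6} \left(-1 + 2 \sqrt{\frac{7}{2} + 6}\right)} = \sqrt{375 + \sqrt{\frac{19}{2}} \left(-1 + 2 \sqrt{\frac{19}{2}}\right)} = \sqrt{375 + \frac{\sqrt{38}}{2} \left(-1 + 2 \frac{\sqrt{38}}{2}\right)} = \sqrt{375 + \frac{\sqrt{38}}{2} \left(-1 + \sqrt{38}\right)} = \sqrt{375 + \frac{\sqrt{38} \left(-1 + \sqrt{38}\right)}{2}}$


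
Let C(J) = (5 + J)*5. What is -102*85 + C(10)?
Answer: -8595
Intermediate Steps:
C(J) = 25 + 5*J
-102*85 + C(10) = -102*85 + (25 + 5*10) = -8670 + (25 + 50) = -8670 + 75 = -8595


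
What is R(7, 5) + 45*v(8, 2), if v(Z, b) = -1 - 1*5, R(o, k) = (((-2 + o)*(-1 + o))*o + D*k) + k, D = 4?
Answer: -35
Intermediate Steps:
R(o, k) = 5*k + o*(-1 + o)*(-2 + o) (R(o, k) = (((-2 + o)*(-1 + o))*o + 4*k) + k = (((-1 + o)*(-2 + o))*o + 4*k) + k = (o*(-1 + o)*(-2 + o) + 4*k) + k = (4*k + o*(-1 + o)*(-2 + o)) + k = 5*k + o*(-1 + o)*(-2 + o))
v(Z, b) = -6 (v(Z, b) = -1 - 5 = -6)
R(7, 5) + 45*v(8, 2) = (7³ - 3*7² + 2*7 + 5*5) + 45*(-6) = (343 - 3*49 + 14 + 25) - 270 = (343 - 147 + 14 + 25) - 270 = 235 - 270 = -35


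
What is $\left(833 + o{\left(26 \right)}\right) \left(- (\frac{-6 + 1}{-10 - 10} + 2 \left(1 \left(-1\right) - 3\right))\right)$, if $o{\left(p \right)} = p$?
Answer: $\frac{26629}{4} \approx 6657.3$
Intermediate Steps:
$\left(833 + o{\left(26 \right)}\right) \left(- (\frac{-6 + 1}{-10 - 10} + 2 \left(1 \left(-1\right) - 3\right))\right) = \left(833 + 26\right) \left(- (\frac{-6 + 1}{-10 - 10} + 2 \left(1 \left(-1\right) - 3\right))\right) = 859 \left(- (- \frac{5}{-20} + 2 \left(-1 - 3\right))\right) = 859 \left(- (\left(-5\right) \left(- \frac{1}{20}\right) + 2 \left(-4\right))\right) = 859 \left(- (\frac{1}{4} - 8)\right) = 859 \left(\left(-1\right) \left(- \frac{31}{4}\right)\right) = 859 \cdot \frac{31}{4} = \frac{26629}{4}$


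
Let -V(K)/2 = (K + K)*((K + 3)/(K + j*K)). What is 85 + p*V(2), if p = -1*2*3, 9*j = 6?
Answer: 157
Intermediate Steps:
j = 2/3 (j = (1/9)*6 = 2/3 ≈ 0.66667)
p = -6 (p = -2*3 = -6)
V(K) = -36/5 - 12*K/5 (V(K) = -2*(K + K)*(K + 3)/(K + 2*K/3) = -2*2*K*(3 + K)/((5*K/3)) = -2*2*K*(3 + K)*(3/(5*K)) = -2*2*K*3*(3 + K)/(5*K) = -2*(18/5 + 6*K/5) = -36/5 - 12*K/5)
85 + p*V(2) = 85 - 6*(-36/5 - 12/5*2) = 85 - 6*(-36/5 - 24/5) = 85 - 6*(-12) = 85 + 72 = 157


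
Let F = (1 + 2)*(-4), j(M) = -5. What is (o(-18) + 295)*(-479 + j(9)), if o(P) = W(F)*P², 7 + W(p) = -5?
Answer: 1739012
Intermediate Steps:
F = -12 (F = 3*(-4) = -12)
W(p) = -12 (W(p) = -7 - 5 = -12)
o(P) = -12*P²
(o(-18) + 295)*(-479 + j(9)) = (-12*(-18)² + 295)*(-479 - 5) = (-12*324 + 295)*(-484) = (-3888 + 295)*(-484) = -3593*(-484) = 1739012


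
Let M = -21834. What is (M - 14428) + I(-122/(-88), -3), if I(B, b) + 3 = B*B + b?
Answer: -70211127/1936 ≈ -36266.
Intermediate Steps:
I(B, b) = -3 + b + B² (I(B, b) = -3 + (B*B + b) = -3 + (B² + b) = -3 + (b + B²) = -3 + b + B²)
(M - 14428) + I(-122/(-88), -3) = (-21834 - 14428) + (-3 - 3 + (-122/(-88))²) = -36262 + (-3 - 3 + (-122*(-1/88))²) = -36262 + (-3 - 3 + (61/44)²) = -36262 + (-3 - 3 + 3721/1936) = -36262 - 7895/1936 = -70211127/1936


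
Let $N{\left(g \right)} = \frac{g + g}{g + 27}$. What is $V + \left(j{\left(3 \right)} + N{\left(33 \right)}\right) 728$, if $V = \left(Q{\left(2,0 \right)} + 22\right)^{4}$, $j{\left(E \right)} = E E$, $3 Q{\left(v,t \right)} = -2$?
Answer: $\frac{86863964}{405} \approx 2.1448 \cdot 10^{5}$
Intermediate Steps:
$N{\left(g \right)} = \frac{2 g}{27 + g}$
$Q{\left(v,t \right)} = - \frac{2}{3}$ ($Q{\left(v,t \right)} = \frac{1}{3} \left(-2\right) = - \frac{2}{3}$)
$j{\left(E \right)} = E^{2}$
$V = \frac{16777216}{81}$ ($V = \left(- \frac{2}{3} + 22\right)^{4} = \left(\frac{64}{3}\right)^{4} = \frac{16777216}{81} \approx 2.0713 \cdot 10^{5}$)
$V + \left(j{\left(3 \right)} + N{\left(33 \right)}\right) 728 = \frac{16777216}{81} + \left(3^{2} + 2 \cdot 33 \frac{1}{27 + 33}\right) 728 = \frac{16777216}{81} + \left(9 + 2 \cdot 33 \cdot \frac{1}{60}\right) 728 = \frac{16777216}{81} + \left(9 + \frac{11}{10}\right) 728 = \frac{16777216}{81} + \frac{101}{10} \cdot 728 = \frac{16777216}{81} + \frac{36764}{5} = \frac{86863964}{405}$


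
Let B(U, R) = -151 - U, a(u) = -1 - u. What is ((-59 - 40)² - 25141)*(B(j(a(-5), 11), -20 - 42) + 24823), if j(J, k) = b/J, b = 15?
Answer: -378410955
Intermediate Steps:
j(J, k) = 15/J
((-59 - 40)² - 25141)*(B(j(a(-5), 11), -20 - 42) + 24823) = ((-59 - 40)² - 25141)*((-151 - 15/(-1 - 1*(-5))) + 24823) = ((-99)² - 25141)*((-151 - 15/(-1 + 5)) + 24823) = (9801 - 25141)*((-151 - 15/4) + 24823) = -15340*((-151 - 15/4) + 24823) = -15340*(-619/4 + 24823) = -15340*98673/4 = -378410955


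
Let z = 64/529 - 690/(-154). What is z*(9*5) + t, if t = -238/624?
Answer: 2626712093/12708696 ≈ 206.69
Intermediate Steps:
t = -119/312 (t = -238*1/624 = -119/312 ≈ -0.38141)
z = 187433/40733 (z = 64*(1/529) - 690*(-1/154) = 64/529 + 345/77 = 187433/40733 ≈ 4.6015)
z*(9*5) + t = 187433*(9*5)/40733 - 119/312 = (187433/40733)*45 - 119/312 = 8434485/40733 - 119/312 = 2626712093/12708696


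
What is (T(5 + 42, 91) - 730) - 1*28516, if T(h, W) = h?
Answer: -29199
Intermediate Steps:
(T(5 + 42, 91) - 730) - 1*28516 = ((5 + 42) - 730) - 1*28516 = (47 - 730) - 28516 = -683 - 28516 = -29199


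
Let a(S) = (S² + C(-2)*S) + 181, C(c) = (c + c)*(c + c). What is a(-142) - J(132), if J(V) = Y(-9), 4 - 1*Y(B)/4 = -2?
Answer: 18049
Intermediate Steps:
Y(B) = 24 (Y(B) = 16 - 4*(-2) = 16 + 8 = 24)
C(c) = 4*c² (C(c) = (2*c)*(2*c) = 4*c²)
a(S) = 181 + S² + 16*S (a(S) = (S² + (4*(-2)²)*S) + 181 = (S² + (4*4)*S) + 181 = (S² + 16*S) + 181 = 181 + S² + 16*S)
J(V) = 24
a(-142) - J(132) = (181 + (-142)² + 16*(-142)) - 1*24 = (181 + 20164 - 2272) - 24 = 18073 - 24 = 18049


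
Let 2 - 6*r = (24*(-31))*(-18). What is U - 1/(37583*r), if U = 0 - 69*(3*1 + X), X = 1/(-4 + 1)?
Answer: -46297746037/251618185 ≈ -184.00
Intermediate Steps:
X = -⅓ (X = 1/(-3) = -⅓ ≈ -0.33333)
r = -6695/3 (r = ⅓ - 24*(-31)*(-18)/6 = ⅓ - (-124)*(-18) = ⅓ - ⅙*13392 = ⅓ - 2232 = -6695/3 ≈ -2231.7)
U = -184 (U = 0 - 69*(3*1 - ⅓) = 0 - 69*(3 - ⅓) = 0 - 69*8/3 = 0 - 184 = -184)
U - 1/(37583*r) = -184 - 1/(37583*(-6695/3)) = -184 - (-3)/(37583*6695) = -184 - 1*(-3/251618185) = -184 + 3/251618185 = -46297746037/251618185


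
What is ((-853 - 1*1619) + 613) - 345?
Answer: -2204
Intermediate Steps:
((-853 - 1*1619) + 613) - 345 = ((-853 - 1619) + 613) - 345 = (-2472 + 613) - 345 = -1859 - 345 = -2204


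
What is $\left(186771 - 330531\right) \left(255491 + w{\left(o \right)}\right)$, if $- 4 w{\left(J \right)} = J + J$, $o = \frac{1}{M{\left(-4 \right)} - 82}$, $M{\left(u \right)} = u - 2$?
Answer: $- \frac{404023256745}{11} \approx -3.6729 \cdot 10^{10}$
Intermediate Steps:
$M{\left(u \right)} = -2 + u$ ($M{\left(u \right)} = u - 2 = -2 + u$)
$o = - \frac{1}{88}$ ($o = \frac{1}{\left(-2 - 4\right) - 82} = \frac{1}{-6 - 82} = \frac{1}{-88} = - \frac{1}{88} \approx -0.011364$)
$w{\left(J \right)} = - \frac{J}{2}$ ($w{\left(J \right)} = - \frac{J + J}{4} = - \frac{2 J}{4} = - \frac{J}{2}$)
$\left(186771 - 330531\right) \left(255491 + w{\left(o \right)}\right) = \left(186771 - 330531\right) \left(255491 - - \frac{1}{176}\right) = - 143760 \left(255491 + \frac{1}{176}\right) = \left(-143760\right) \frac{44966417}{176} = - \frac{404023256745}{11}$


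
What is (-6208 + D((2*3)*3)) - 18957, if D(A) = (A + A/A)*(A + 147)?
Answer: -22030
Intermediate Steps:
D(A) = (1 + A)*(147 + A) (D(A) = (A + 1)*(147 + A) = (1 + A)*(147 + A))
(-6208 + D((2*3)*3)) - 18957 = (-6208 + (147 + ((2*3)*3)² + 148*((2*3)*3))) - 18957 = (-6208 + (147 + (6*3)² + 148*(6*3))) - 18957 = (-6208 + (147 + 18² + 148*18)) - 18957 = (-6208 + (147 + 324 + 2664)) - 18957 = (-6208 + 3135) - 18957 = -3073 - 18957 = -22030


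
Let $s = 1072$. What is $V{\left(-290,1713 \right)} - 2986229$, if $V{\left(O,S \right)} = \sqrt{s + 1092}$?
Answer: $-2986229 + 2 \sqrt{541} \approx -2.9862 \cdot 10^{6}$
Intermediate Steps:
$V{\left(O,S \right)} = 2 \sqrt{541}$ ($V{\left(O,S \right)} = \sqrt{1072 + 1092} = \sqrt{2164} = 2 \sqrt{541}$)
$V{\left(-290,1713 \right)} - 2986229 = 2 \sqrt{541} - 2986229 = -2986229 + 2 \sqrt{541}$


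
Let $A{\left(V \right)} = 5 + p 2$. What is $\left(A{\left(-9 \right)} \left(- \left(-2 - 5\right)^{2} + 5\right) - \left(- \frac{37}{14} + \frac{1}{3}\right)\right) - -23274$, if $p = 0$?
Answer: $\frac{968365}{42} \approx 23056.0$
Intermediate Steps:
$A{\left(V \right)} = 5$ ($A{\left(V \right)} = 5 + 0 \cdot 2 = 5 + 0 = 5$)
$\left(A{\left(-9 \right)} \left(- \left(-2 - 5\right)^{2} + 5\right) - \left(- \frac{37}{14} + \frac{1}{3}\right)\right) - -23274 = \left(5 \left(- \left(-2 - 5\right)^{2} + 5\right) - \left(- \frac{37}{14} + \frac{1}{3}\right)\right) - -23274 = \left(5 \left(- \left(-7\right)^{2} + 5\right) - - \frac{97}{42}\right) + 23274 = \left(5 \left(\left(-1\right) 49 + 5\right) + \left(- \frac{1}{3} + \frac{37}{14}\right)\right) + 23274 = \left(5 \left(-49 + 5\right) + \frac{97}{42}\right) + 23274 = \left(5 \left(-44\right) + \frac{97}{42}\right) + 23274 = \left(-220 + \frac{97}{42}\right) + 23274 = - \frac{9143}{42} + 23274 = \frac{968365}{42}$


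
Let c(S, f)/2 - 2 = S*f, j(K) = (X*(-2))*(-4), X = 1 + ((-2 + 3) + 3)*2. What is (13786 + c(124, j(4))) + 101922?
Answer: 133568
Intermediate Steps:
X = 9 (X = 1 + (1 + 3)*2 = 1 + 4*2 = 1 + 8 = 9)
j(K) = 72 (j(K) = (9*(-2))*(-4) = -18*(-4) = 72)
c(S, f) = 4 + 2*S*f (c(S, f) = 4 + 2*(S*f) = 4 + 2*S*f)
(13786 + c(124, j(4))) + 101922 = (13786 + (4 + 2*124*72)) + 101922 = (13786 + (4 + 17856)) + 101922 = (13786 + 17860) + 101922 = 31646 + 101922 = 133568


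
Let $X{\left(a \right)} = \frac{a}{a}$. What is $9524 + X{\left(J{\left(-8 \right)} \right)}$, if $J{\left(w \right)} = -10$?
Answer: $9525$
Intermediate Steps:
$X{\left(a \right)} = 1$
$9524 + X{\left(J{\left(-8 \right)} \right)} = 9524 + 1 = 9525$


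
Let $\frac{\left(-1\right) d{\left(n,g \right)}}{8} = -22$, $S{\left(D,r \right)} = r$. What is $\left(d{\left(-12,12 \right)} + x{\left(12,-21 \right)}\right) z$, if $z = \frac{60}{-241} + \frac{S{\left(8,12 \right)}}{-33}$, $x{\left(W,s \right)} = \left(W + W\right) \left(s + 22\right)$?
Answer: $- \frac{324800}{2651} \approx -122.52$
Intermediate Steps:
$x{\left(W,s \right)} = 2 W \left(22 + s\right)$
$d{\left(n,g \right)} = 176$ ($d{\left(n,g \right)} = \left(-8\right) \left(-22\right) = 176$)
$z = - \frac{1624}{2651}$ ($z = \frac{60}{-241} + \frac{12}{-33} = 60 \left(- \frac{1}{241}\right) + 12 \left(- \frac{1}{33}\right) = - \frac{60}{241} - \frac{4}{11} = - \frac{1624}{2651} \approx -0.6126$)
$\left(d{\left(-12,12 \right)} + x{\left(12,-21 \right)}\right) z = \left(176 + 2 \cdot 12 \left(22 - 21\right)\right) \left(- \frac{1624}{2651}\right) = \left(176 + 2 \cdot 12 \cdot 1\right) \left(- \frac{1624}{2651}\right) = \left(176 + 24\right) \left(- \frac{1624}{2651}\right) = 200 \left(- \frac{1624}{2651}\right) = - \frac{324800}{2651}$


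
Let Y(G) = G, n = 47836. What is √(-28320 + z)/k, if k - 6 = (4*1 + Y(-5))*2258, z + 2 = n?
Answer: -√19514/2252 ≈ -0.062030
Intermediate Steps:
z = 47834 (z = -2 + 47836 = 47834)
k = -2252 (k = 6 + (4*1 - 5)*2258 = 6 + (4 - 5)*2258 = 6 - 1*2258 = 6 - 2258 = -2252)
√(-28320 + z)/k = √(-28320 + 47834)/(-2252) = √19514*(-1/2252) = -√19514/2252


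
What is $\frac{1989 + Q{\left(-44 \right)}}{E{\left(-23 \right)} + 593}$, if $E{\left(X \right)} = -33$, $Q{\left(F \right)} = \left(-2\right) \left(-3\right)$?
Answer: $\frac{57}{16} \approx 3.5625$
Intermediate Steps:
$Q{\left(F \right)} = 6$
$\frac{1989 + Q{\left(-44 \right)}}{E{\left(-23 \right)} + 593} = \frac{1989 + 6}{-33 + 593} = \frac{1995}{560} = 1995 \cdot \frac{1}{560} = \frac{57}{16}$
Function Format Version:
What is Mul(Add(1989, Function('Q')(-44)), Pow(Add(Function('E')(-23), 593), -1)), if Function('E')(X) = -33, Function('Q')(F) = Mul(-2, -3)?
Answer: Rational(57, 16) ≈ 3.5625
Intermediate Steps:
Function('Q')(F) = 6
Mul(Add(1989, Function('Q')(-44)), Pow(Add(Function('E')(-23), 593), -1)) = Mul(Add(1989, 6), Pow(Add(-33, 593), -1)) = Mul(1995, Pow(560, -1)) = Mul(1995, Rational(1, 560)) = Rational(57, 16)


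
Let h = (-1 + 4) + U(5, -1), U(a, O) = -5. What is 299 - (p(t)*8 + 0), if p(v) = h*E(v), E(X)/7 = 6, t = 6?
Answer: 971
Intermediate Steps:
E(X) = 42 (E(X) = 7*6 = 42)
h = -2 (h = (-1 + 4) - 5 = 3 - 5 = -2)
p(v) = -84 (p(v) = -2*42 = -84)
299 - (p(t)*8 + 0) = 299 - (-84*8 + 0) = 299 - (-672 + 0) = 299 - 1*(-672) = 299 + 672 = 971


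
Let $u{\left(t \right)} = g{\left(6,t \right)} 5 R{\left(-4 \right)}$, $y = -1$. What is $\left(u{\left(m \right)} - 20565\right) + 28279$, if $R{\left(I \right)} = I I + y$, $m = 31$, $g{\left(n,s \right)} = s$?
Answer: $10039$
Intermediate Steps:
$R{\left(I \right)} = -1 + I^{2}$ ($R{\left(I \right)} = I I - 1 = I^{2} - 1 = -1 + I^{2}$)
$u{\left(t \right)} = 75 t$ ($u{\left(t \right)} = t 5 \left(-1 + \left(-4\right)^{2}\right) = 5 t \left(-1 + 16\right) = 5 t 15 = 75 t$)
$\left(u{\left(m \right)} - 20565\right) + 28279 = \left(75 \cdot 31 - 20565\right) + 28279 = \left(2325 - 20565\right) + 28279 = -18240 + 28279 = 10039$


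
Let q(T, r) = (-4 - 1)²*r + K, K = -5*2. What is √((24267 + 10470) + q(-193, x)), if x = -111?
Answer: 4*√1997 ≈ 178.75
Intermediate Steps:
K = -10
q(T, r) = -10 + 25*r (q(T, r) = (-4 - 1)²*r - 10 = (-5)²*r - 10 = 25*r - 10 = -10 + 25*r)
√((24267 + 10470) + q(-193, x)) = √((24267 + 10470) + (-10 + 25*(-111))) = √(34737 + (-10 - 2775)) = √(34737 - 2785) = √31952 = 4*√1997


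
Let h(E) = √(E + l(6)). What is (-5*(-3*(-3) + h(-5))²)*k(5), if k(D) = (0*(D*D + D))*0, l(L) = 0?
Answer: 0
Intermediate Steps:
h(E) = √E (h(E) = √(E + 0) = √E)
k(D) = 0 (k(D) = (0*(D² + D))*0 = (0*(D + D²))*0 = 0*0 = 0)
(-5*(-3*(-3) + h(-5))²)*k(5) = -5*(-3*(-3) + √(-5))²*0 = -5*(9 + I*√5)²*0 = 0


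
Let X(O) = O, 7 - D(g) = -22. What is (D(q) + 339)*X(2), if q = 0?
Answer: 736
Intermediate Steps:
D(g) = 29 (D(g) = 7 - 1*(-22) = 7 + 22 = 29)
(D(q) + 339)*X(2) = (29 + 339)*2 = 368*2 = 736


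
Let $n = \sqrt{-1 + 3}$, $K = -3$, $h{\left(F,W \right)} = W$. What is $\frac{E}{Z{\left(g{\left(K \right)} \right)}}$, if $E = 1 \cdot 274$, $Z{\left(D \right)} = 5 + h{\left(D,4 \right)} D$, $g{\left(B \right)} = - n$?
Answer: $- \frac{1370}{7} - \frac{1096 \sqrt{2}}{7} \approx -417.14$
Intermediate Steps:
$n = \sqrt{2} \approx 1.4142$
$g{\left(B \right)} = - \sqrt{2}$
$Z{\left(D \right)} = 5 + 4 D$
$E = 274$
$\frac{E}{Z{\left(g{\left(K \right)} \right)}} = \frac{274}{5 + 4 \left(- \sqrt{2}\right)} = \frac{274}{5 - 4 \sqrt{2}}$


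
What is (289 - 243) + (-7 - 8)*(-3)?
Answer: 91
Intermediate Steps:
(289 - 243) + (-7 - 8)*(-3) = 46 - 15*(-3) = 46 + 45 = 91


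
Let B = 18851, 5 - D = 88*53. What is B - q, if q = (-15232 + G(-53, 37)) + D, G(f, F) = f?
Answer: 38795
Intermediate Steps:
D = -4659 (D = 5 - 88*53 = 5 - 1*4664 = 5 - 4664 = -4659)
q = -19944 (q = (-15232 - 53) - 4659 = -15285 - 4659 = -19944)
B - q = 18851 - 1*(-19944) = 18851 + 19944 = 38795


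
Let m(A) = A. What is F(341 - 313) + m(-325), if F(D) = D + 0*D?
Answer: -297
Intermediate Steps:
F(D) = D (F(D) = D + 0 = D)
F(341 - 313) + m(-325) = (341 - 313) - 325 = 28 - 325 = -297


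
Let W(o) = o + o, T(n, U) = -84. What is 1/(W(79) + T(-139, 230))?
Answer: 1/74 ≈ 0.013514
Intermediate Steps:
W(o) = 2*o
1/(W(79) + T(-139, 230)) = 1/(2*79 - 84) = 1/(158 - 84) = 1/74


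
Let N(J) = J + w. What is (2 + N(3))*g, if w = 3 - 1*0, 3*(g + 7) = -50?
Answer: -568/3 ≈ -189.33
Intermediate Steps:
g = -71/3 (g = -7 + (⅓)*(-50) = -7 - 50/3 = -71/3 ≈ -23.667)
w = 3 (w = 3 + 0 = 3)
N(J) = 3 + J (N(J) = J + 3 = 3 + J)
(2 + N(3))*g = (2 + (3 + 3))*(-71/3) = (2 + 6)*(-71/3) = 8*(-71/3) = -568/3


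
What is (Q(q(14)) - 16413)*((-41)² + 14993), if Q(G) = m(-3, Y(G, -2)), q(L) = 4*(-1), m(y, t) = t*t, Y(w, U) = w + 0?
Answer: -273403578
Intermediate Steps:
Y(w, U) = w
m(y, t) = t²
q(L) = -4
Q(G) = G²
(Q(q(14)) - 16413)*((-41)² + 14993) = ((-4)² - 16413)*((-41)² + 14993) = (16 - 16413)*(1681 + 14993) = -16397*16674 = -273403578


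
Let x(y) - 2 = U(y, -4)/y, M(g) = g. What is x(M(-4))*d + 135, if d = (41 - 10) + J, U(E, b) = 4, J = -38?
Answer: 128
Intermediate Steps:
x(y) = 2 + 4/y
d = -7 (d = (41 - 10) - 38 = 31 - 38 = -7)
x(M(-4))*d + 135 = (2 + 4/(-4))*(-7) + 135 = (2 + 4*(-1/4))*(-7) + 135 = (2 - 1)*(-7) + 135 = 1*(-7) + 135 = -7 + 135 = 128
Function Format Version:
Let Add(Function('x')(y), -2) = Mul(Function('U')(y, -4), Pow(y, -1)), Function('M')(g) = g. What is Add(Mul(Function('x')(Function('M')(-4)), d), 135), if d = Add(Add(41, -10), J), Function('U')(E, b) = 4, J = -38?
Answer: 128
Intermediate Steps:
Function('x')(y) = Add(2, Mul(4, Pow(y, -1)))
d = -7 (d = Add(Add(41, -10), -38) = Add(31, -38) = -7)
Add(Mul(Function('x')(Function('M')(-4)), d), 135) = Add(Mul(Add(2, Mul(4, Pow(-4, -1))), -7), 135) = Add(Mul(Add(2, Mul(4, Rational(-1, 4))), -7), 135) = Add(Mul(Add(2, -1), -7), 135) = Add(Mul(1, -7), 135) = Add(-7, 135) = 128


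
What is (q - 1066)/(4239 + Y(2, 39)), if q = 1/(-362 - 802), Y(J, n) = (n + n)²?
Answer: -1240825/12015972 ≈ -0.10326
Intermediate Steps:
Y(J, n) = 4*n² (Y(J, n) = (2*n)² = 4*n²)
q = -1/1164 (q = 1/(-1164) = -1/1164 ≈ -0.00085911)
(q - 1066)/(4239 + Y(2, 39)) = (-1/1164 - 1066)/(4239 + 4*39²) = -1240825/(1164*(4239 + 4*1521)) = -1240825/(1164*(4239 + 6084)) = -1240825/1164/10323 = -1240825/1164*1/10323 = -1240825/12015972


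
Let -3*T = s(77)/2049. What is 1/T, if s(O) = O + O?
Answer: -6147/154 ≈ -39.916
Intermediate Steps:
s(O) = 2*O
T = -154/6147 (T = -2*77/(3*2049) = -154/(3*2049) = -⅓*154/2049 = -154/6147 ≈ -0.025053)
1/T = 1/(-154/6147) = -6147/154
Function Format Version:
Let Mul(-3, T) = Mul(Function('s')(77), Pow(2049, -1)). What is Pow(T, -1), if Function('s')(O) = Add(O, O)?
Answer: Rational(-6147, 154) ≈ -39.916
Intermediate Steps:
Function('s')(O) = Mul(2, O)
T = Rational(-154, 6147) (T = Mul(Rational(-1, 3), Mul(Mul(2, 77), Pow(2049, -1))) = Mul(Rational(-1, 3), Mul(154, Rational(1, 2049))) = Mul(Rational(-1, 3), Rational(154, 2049)) = Rational(-154, 6147) ≈ -0.025053)
Pow(T, -1) = Pow(Rational(-154, 6147), -1) = Rational(-6147, 154)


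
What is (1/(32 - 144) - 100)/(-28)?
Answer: 11201/3136 ≈ 3.5717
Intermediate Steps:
(1/(32 - 144) - 100)/(-28) = -(1/(-112) - 100)/28 = -(-1/112 - 100)/28 = -1/28*(-11201/112) = 11201/3136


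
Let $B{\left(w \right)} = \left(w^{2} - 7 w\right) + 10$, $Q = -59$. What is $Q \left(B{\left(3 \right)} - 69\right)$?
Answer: $4189$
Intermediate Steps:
$B{\left(w \right)} = 10 + w^{2} - 7 w$
$Q \left(B{\left(3 \right)} - 69\right) = - 59 \left(\left(10 + 3^{2} - 21\right) - 69\right) = - 59 \left(\left(10 + 9 - 21\right) - 69\right) = - 59 \left(-2 - 69\right) = \left(-59\right) \left(-71\right) = 4189$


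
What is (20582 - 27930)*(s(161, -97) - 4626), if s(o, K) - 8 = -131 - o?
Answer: 36078680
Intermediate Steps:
s(o, K) = -123 - o (s(o, K) = 8 + (-131 - o) = -123 - o)
(20582 - 27930)*(s(161, -97) - 4626) = (20582 - 27930)*((-123 - 1*161) - 4626) = -7348*((-123 - 161) - 4626) = -7348*(-284 - 4626) = -7348*(-4910) = 36078680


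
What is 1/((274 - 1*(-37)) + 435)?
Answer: 1/746 ≈ 0.0013405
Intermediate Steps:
1/((274 - 1*(-37)) + 435) = 1/((274 + 37) + 435) = 1/(311 + 435) = 1/746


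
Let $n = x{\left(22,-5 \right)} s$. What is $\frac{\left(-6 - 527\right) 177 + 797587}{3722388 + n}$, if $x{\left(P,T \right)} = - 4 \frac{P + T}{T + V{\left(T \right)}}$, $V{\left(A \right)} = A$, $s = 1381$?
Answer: $\frac{1758115}{9329447} \approx 0.18845$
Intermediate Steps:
$x{\left(P,T \right)} = - \frac{2 \left(P + T\right)}{T}$ ($x{\left(P,T \right)} = - 4 \frac{P + T}{T + T} = - 4 \frac{P + T}{2 T} = - \frac{2 \left(P + T\right)}{T}$)
$n = \frac{46954}{5}$ ($n = \left(-2 - \frac{44}{-5}\right) 1381 = \left(-2 - 44 \left(- \frac{1}{5}\right)\right) 1381 = \left(-2 + \frac{44}{5}\right) 1381 = \frac{34}{5} \cdot 1381 = \frac{46954}{5} \approx 9390.8$)
$\frac{\left(-6 - 527\right) 177 + 797587}{3722388 + n} = \frac{\left(-6 - 527\right) 177 + 797587}{3722388 + \frac{46954}{5}} = \frac{\left(-533\right) 177 + 797587}{\frac{18658894}{5}} = \left(-94341 + 797587\right) \frac{5}{18658894} = 703246 \cdot \frac{5}{18658894} = \frac{1758115}{9329447}$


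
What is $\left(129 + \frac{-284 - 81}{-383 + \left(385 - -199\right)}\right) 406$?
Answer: $\frac{10378984}{201} \approx 51637.0$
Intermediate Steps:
$\left(129 + \frac{-284 - 81}{-383 + \left(385 - -199\right)}\right) 406 = \left(129 - \frac{365}{-383 + \left(385 + 199\right)}\right) 406 = \left(129 - \frac{365}{-383 + 584}\right) 406 = \left(129 - \frac{365}{201}\right) 406 = \frac{25564}{201} \cdot 406 = \frac{10378984}{201}$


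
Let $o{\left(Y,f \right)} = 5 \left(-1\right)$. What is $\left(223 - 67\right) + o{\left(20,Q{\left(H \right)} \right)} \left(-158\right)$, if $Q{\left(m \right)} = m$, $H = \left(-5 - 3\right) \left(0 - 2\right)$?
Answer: $946$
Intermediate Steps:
$H = 16$ ($H = \left(-8\right) \left(-2\right) = 16$)
$o{\left(Y,f \right)} = -5$
$\left(223 - 67\right) + o{\left(20,Q{\left(H \right)} \right)} \left(-158\right) = \left(223 - 67\right) - -790 = \left(223 - 67\right) + 790 = 156 + 790 = 946$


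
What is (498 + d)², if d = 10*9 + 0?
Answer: 345744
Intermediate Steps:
d = 90 (d = 90 + 0 = 90)
(498 + d)² = (498 + 90)² = 588² = 345744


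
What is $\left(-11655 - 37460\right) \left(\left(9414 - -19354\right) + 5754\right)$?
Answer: $-1695548030$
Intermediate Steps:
$\left(-11655 - 37460\right) \left(\left(9414 - -19354\right) + 5754\right) = - 49115 \left(\left(9414 + 19354\right) + 5754\right) = - 49115 \left(28768 + 5754\right) = \left(-49115\right) 34522 = -1695548030$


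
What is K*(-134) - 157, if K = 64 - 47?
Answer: -2435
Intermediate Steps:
K = 17
K*(-134) - 157 = 17*(-134) - 157 = -2278 - 157 = -2435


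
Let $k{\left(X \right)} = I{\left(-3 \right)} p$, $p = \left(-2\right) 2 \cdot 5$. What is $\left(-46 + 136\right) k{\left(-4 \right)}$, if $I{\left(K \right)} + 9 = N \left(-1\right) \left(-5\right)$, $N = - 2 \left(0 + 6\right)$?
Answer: $124200$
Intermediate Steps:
$N = -12$ ($N = \left(-2\right) 6 = -12$)
$p = -20$ ($p = \left(-4\right) 5 = -20$)
$I{\left(K \right)} = -69$ ($I{\left(K \right)} = -9 + \left(-12\right) \left(-1\right) \left(-5\right) = -9 + 12 \left(-5\right) = -9 - 60 = -69$)
$k{\left(X \right)} = 1380$ ($k{\left(X \right)} = \left(-69\right) \left(-20\right) = 1380$)
$\left(-46 + 136\right) k{\left(-4 \right)} = \left(-46 + 136\right) 1380 = 90 \cdot 1380 = 124200$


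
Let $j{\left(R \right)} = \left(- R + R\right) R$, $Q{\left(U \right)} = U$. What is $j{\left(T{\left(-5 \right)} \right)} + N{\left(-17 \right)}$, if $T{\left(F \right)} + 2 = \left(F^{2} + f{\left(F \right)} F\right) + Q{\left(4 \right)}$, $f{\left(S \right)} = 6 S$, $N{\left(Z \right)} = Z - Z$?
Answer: $0$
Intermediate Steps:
$N{\left(Z \right)} = 0$
$T{\left(F \right)} = 2 + 7 F^{2}$ ($T{\left(F \right)} = -2 + \left(\left(F^{2} + 6 F F\right) + 4\right) = -2 + \left(\left(F^{2} + 6 F^{2}\right) + 4\right) = -2 + \left(7 F^{2} + 4\right) = -2 + \left(4 + 7 F^{2}\right) = 2 + 7 F^{2}$)
$j{\left(R \right)} = 0$ ($j{\left(R \right)} = 0 R = 0$)
$j{\left(T{\left(-5 \right)} \right)} + N{\left(-17 \right)} = 0 + 0 = 0$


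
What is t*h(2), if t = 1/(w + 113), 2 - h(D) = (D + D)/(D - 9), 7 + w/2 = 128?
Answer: 18/2485 ≈ 0.0072435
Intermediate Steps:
w = 242 (w = -14 + 2*128 = -14 + 256 = 242)
h(D) = 2 - 2*D/(-9 + D) (h(D) = 2 - (D + D)/(D - 9) = 2 - 2*D/(-9 + D))
t = 1/355 (t = 1/(242 + 113) = 1/355 ≈ 0.0028169)
t*h(2) = (-18/(-9 + 2))/355 = (-18/(-7))/355 = (-18*(-⅐))/355 = (1/355)*(18/7) = 18/2485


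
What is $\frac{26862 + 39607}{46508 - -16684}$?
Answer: $\frac{66469}{63192} \approx 1.0519$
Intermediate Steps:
$\frac{26862 + 39607}{46508 - -16684} = \frac{66469}{46508 + 16684} = \frac{66469}{63192}$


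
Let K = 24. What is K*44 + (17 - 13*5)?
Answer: 1008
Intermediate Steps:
K*44 + (17 - 13*5) = 24*44 + (17 - 13*5) = 1056 + (17 - 1*65) = 1056 + (17 - 65) = 1056 - 48 = 1008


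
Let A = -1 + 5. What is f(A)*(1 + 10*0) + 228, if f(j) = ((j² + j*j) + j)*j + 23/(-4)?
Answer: 1465/4 ≈ 366.25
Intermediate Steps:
A = 4
f(j) = -23/4 + j*(j + 2*j²) (f(j) = ((j² + j²) + j)*j + 23*(-¼) = (2*j² + j)*j - 23/4 = (j + 2*j²)*j - 23/4 = j*(j + 2*j²) - 23/4 = -23/4 + j*(j + 2*j²))
f(A)*(1 + 10*0) + 228 = (-23/4 + 4² + 2*4³)*(1 + 10*0) + 228 = (-23/4 + 16 + 2*64)*(1 + 0) + 228 = (-23/4 + 16 + 128)*1 + 228 = (553/4)*1 + 228 = 553/4 + 228 = 1465/4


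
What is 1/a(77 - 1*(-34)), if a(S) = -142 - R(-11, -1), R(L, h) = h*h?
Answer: -1/143 ≈ -0.0069930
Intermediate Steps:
R(L, h) = h²
a(S) = -143 (a(S) = -142 - 1*(-1)² = -142 - 1*1 = -142 - 1 = -143)
1/a(77 - 1*(-34)) = 1/(-143) = -1/143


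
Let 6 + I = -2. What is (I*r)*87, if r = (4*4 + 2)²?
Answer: -225504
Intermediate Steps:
I = -8 (I = -6 - 2 = -8)
r = 324 (r = (16 + 2)² = 18² = 324)
(I*r)*87 = -8*324*87 = -2592*87 = -225504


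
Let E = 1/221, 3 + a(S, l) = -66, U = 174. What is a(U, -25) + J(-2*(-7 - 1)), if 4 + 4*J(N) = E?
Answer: -61879/884 ≈ -69.999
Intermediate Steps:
a(S, l) = -69 (a(S, l) = -3 - 66 = -69)
E = 1/221 ≈ 0.0045249
J(N) = -883/884 (J(N) = -1 + (¼)*(1/221) = -1 + 1/884 = -883/884)
a(U, -25) + J(-2*(-7 - 1)) = -69 - 883/884 = -61879/884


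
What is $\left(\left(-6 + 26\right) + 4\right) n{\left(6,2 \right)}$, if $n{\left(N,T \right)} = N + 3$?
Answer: $216$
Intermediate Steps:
$n{\left(N,T \right)} = 3 + N$
$\left(\left(-6 + 26\right) + 4\right) n{\left(6,2 \right)} = \left(\left(-6 + 26\right) + 4\right) \left(3 + 6\right) = \left(20 + 4\right) 9 = 24 \cdot 9 = 216$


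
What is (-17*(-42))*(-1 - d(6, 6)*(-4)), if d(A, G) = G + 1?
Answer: 19278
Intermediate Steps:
d(A, G) = 1 + G
(-17*(-42))*(-1 - d(6, 6)*(-4)) = (-17*(-42))*(-1 - (1 + 6)*(-4)) = 714*(-1 - 7*(-4)) = 714*(-1 - 1*(-28)) = 714*(-1 + 28) = 714*27 = 19278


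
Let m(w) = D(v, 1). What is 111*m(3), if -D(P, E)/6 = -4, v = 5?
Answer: 2664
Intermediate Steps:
D(P, E) = 24 (D(P, E) = -6*(-4) = 24)
m(w) = 24
111*m(3) = 111*24 = 2664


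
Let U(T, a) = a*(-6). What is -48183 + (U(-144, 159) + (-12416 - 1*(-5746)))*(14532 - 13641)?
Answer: -6841167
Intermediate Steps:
U(T, a) = -6*a
-48183 + (U(-144, 159) + (-12416 - 1*(-5746)))*(14532 - 13641) = -48183 + (-6*159 + (-12416 - 1*(-5746)))*(14532 - 13641) = -48183 + (-954 + (-12416 + 5746))*891 = -48183 + (-954 - 6670)*891 = -48183 - 7624*891 = -48183 - 6792984 = -6841167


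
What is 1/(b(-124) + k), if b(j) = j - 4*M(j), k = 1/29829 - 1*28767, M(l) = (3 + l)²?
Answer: -29829/2608695194 ≈ -1.1434e-5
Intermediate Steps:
k = -858090842/29829 (k = 1/29829 - 28767 = -858090842/29829 ≈ -28767.)
b(j) = j - 4*(3 + j)²
1/(b(-124) + k) = 1/((-124 - 4*(3 - 124)²) - 858090842/29829) = 1/((-124 - 4*(-121)²) - 858090842/29829) = 1/((-124 - 4*14641) - 858090842/29829) = 1/((-124 - 58564) - 858090842/29829) = 1/(-58688 - 858090842/29829) = 1/(-2608695194/29829) = -29829/2608695194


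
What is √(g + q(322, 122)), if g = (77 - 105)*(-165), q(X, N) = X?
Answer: √4942 ≈ 70.299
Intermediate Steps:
g = 4620 (g = -28*(-165) = 4620)
√(g + q(322, 122)) = √(4620 + 322) = √4942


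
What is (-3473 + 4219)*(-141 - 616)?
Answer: -564722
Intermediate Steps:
(-3473 + 4219)*(-141 - 616) = 746*(-757) = -564722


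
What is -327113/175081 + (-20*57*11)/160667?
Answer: -54751780111/28129739027 ≈ -1.9464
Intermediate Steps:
-327113/175081 + (-20*57*11)/160667 = -327113*1/175081 - 1140*11*(1/160667) = -327113/175081 - 12540*1/160667 = -327113/175081 - 12540/160667 = -54751780111/28129739027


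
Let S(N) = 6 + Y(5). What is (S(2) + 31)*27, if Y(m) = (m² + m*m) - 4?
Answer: 2241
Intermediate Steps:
Y(m) = -4 + 2*m² (Y(m) = (m² + m²) - 4 = 2*m² - 4 = -4 + 2*m²)
S(N) = 52 (S(N) = 6 + (-4 + 2*5²) = 6 + (-4 + 2*25) = 6 + (-4 + 50) = 6 + 46 = 52)
(S(2) + 31)*27 = (52 + 31)*27 = 83*27 = 2241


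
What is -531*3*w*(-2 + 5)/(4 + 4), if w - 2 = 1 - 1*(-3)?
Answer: -14337/4 ≈ -3584.3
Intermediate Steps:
w = 6 (w = 2 + (1 - 1*(-3)) = 2 + (1 + 3) = 2 + 4 = 6)
-531*3*w*(-2 + 5)/(4 + 4) = -531*3*6*(-2 + 5)/(4 + 4) = -9558*3/8 = -531*27/4 = -14337/4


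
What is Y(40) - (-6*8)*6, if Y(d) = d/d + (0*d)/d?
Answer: 289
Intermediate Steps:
Y(d) = 1 (Y(d) = 1 + 0/d = 1 + 0 = 1)
Y(40) - (-6*8)*6 = 1 - (-6*8)*6 = 1 - (-48)*6 = 1 - 1*(-288) = 1 + 288 = 289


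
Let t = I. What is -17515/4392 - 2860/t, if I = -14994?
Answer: -13892155/3658536 ≈ -3.7972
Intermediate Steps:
t = -14994
-17515/4392 - 2860/t = -17515/4392 - 2860/(-14994) = -17515*1/4392 - 2860*(-1/14994) = -17515/4392 + 1430/7497 = -13892155/3658536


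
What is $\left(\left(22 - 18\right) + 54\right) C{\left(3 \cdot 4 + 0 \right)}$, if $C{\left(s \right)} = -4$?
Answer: $-232$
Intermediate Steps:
$\left(\left(22 - 18\right) + 54\right) C{\left(3 \cdot 4 + 0 \right)} = \left(\left(22 - 18\right) + 54\right) \left(-4\right) = \left(4 + 54\right) \left(-4\right) = 58 \left(-4\right) = -232$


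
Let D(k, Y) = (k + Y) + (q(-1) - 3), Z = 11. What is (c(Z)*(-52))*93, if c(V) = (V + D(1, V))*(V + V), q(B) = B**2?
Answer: -2234232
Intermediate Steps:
D(k, Y) = -2 + Y + k (D(k, Y) = (k + Y) + ((-1)**2 - 3) = (Y + k) + (1 - 3) = (Y + k) - 2 = -2 + Y + k)
c(V) = 2*V*(-1 + 2*V) (c(V) = (V + (-2 + V + 1))*(V + V) = (V + (-1 + V))*(2*V) = (-1 + 2*V)*(2*V) = 2*V*(-1 + 2*V))
(c(Z)*(-52))*93 = ((2*11*(-1 + 2*11))*(-52))*93 = ((2*11*(-1 + 22))*(-52))*93 = ((2*11*21)*(-52))*93 = (462*(-52))*93 = -24024*93 = -2234232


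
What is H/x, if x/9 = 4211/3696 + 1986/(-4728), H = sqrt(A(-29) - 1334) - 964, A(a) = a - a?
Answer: -233966656/1571169 + 242704*I*sqrt(1334)/1571169 ≈ -148.91 + 5.642*I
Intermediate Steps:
A(a) = 0
H = -964 + I*sqrt(1334) (H = sqrt(0 - 1334) - 964 = sqrt(-1334) - 964 = I*sqrt(1334) - 964 = -964 + I*sqrt(1334) ≈ -964.0 + 36.524*I)
x = 1571169/242704 (x = 9*(4211/3696 + 1986/(-4728)) = 9*(4211*(1/3696) + 1986*(-1/4728)) = 9*(4211/3696 - 331/788) = 9*(523723/728112) = 1571169/242704 ≈ 6.4736)
H/x = (-964 + I*sqrt(1334))/(1571169/242704) = (-964 + I*sqrt(1334))*(242704/1571169) = -233966656/1571169 + 242704*I*sqrt(1334)/1571169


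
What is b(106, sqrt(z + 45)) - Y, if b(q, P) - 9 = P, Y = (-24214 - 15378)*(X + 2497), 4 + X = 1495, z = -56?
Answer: 157892905 + I*sqrt(11) ≈ 1.5789e+8 + 3.3166*I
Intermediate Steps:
X = 1491 (X = -4 + 1495 = 1491)
Y = -157892896 (Y = (-24214 - 15378)*(1491 + 2497) = -39592*3988 = -157892896)
b(q, P) = 9 + P
b(106, sqrt(z + 45)) - Y = (9 + sqrt(-56 + 45)) - 1*(-157892896) = (9 + sqrt(-11)) + 157892896 = (9 + I*sqrt(11)) + 157892896 = 157892905 + I*sqrt(11)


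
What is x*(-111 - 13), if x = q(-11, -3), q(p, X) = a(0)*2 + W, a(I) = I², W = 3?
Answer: -372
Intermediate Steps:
q(p, X) = 3 (q(p, X) = 0²*2 + 3 = 0*2 + 3 = 0 + 3 = 3)
x = 3
x*(-111 - 13) = 3*(-111 - 13) = 3*(-124) = -372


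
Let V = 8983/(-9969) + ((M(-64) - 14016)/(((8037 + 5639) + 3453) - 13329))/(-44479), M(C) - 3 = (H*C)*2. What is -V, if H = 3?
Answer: 1518164932907/1684962373800 ≈ 0.90101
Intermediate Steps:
M(C) = 3 + 6*C (M(C) = 3 + (3*C)*2 = 3 + 6*C)
V = -1518164932907/1684962373800 (V = 8983/(-9969) + (((3 + 6*(-64)) - 14016)/(((8037 + 5639) + 3453) - 13329))/(-44479) = 8983*(-1/9969) + (((3 - 384) - 14016)/((13676 + 3453) - 13329))*(-1/44479) = -8983/9969 + ((-381 - 14016)/(17129 - 13329))*(-1/44479) = -8983/9969 - 14397/3800*(-1/44479) = -8983/9969 + 14397/169020200 = -1518164932907/1684962373800 ≈ -0.90101)
-V = -1*(-1518164932907/1684962373800) = 1518164932907/1684962373800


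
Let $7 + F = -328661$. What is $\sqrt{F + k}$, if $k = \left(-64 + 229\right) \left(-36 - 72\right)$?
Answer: $2 i \sqrt{86622} \approx 588.63 i$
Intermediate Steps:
$F = -328668$ ($F = -7 - 328661 = -328668$)
$k = -17820$ ($k = 165 \left(-108\right) = -17820$)
$\sqrt{F + k} = \sqrt{-328668 - 17820} = \sqrt{-346488} = 2 i \sqrt{86622}$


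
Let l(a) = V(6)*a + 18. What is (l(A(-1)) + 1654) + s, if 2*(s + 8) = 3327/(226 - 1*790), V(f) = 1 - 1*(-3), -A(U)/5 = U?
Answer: 632075/376 ≈ 1681.1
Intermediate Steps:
A(U) = -5*U
V(f) = 4 (V(f) = 1 + 3 = 4)
s = -4117/376 (s = -8 + (3327/(226 - 1*790))/2 = -8 + (3327/(226 - 790))/2 = -8 + (3327/(-564))/2 = -8 + (3327*(-1/564))/2 = -8 + (1/2)*(-1109/188) = -8 - 1109/376 = -4117/376 ≈ -10.949)
l(a) = 18 + 4*a (l(a) = 4*a + 18 = 18 + 4*a)
(l(A(-1)) + 1654) + s = ((18 + 4*(-5*(-1))) + 1654) - 4117/376 = ((18 + 4*5) + 1654) - 4117/376 = ((18 + 20) + 1654) - 4117/376 = (38 + 1654) - 4117/376 = 1692 - 4117/376 = 632075/376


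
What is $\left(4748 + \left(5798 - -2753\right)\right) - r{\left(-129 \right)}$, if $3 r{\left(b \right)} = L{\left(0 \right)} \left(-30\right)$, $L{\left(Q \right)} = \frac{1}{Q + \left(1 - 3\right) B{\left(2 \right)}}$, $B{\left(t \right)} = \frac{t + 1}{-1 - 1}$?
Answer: $\frac{39907}{3} \approx 13302.0$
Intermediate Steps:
$B{\left(t \right)} = - \frac{1}{2} - \frac{t}{2}$ ($B{\left(t \right)} = \frac{1 + t}{-2} = \left(1 + t\right) \left(- \frac{1}{2}\right) = - \frac{1}{2} - \frac{t}{2}$)
$L{\left(Q \right)} = \frac{1}{3 + Q}$ ($L{\left(Q \right)} = \frac{1}{Q + \left(1 - 3\right) \left(- \frac{1}{2} - 1\right)} = \frac{1}{Q - 2 \left(- \frac{1}{2} - 1\right)} = \frac{1}{Q - -3} = \frac{1}{Q + 3} = \frac{1}{3 + Q}$)
$r{\left(b \right)} = - \frac{10}{3}$ ($r{\left(b \right)} = \frac{\frac{1}{3 + 0} \left(-30\right)}{3} = \frac{\frac{1}{3} \left(-30\right)}{3} = \frac{1}{3} \left(-10\right) = - \frac{10}{3}$)
$\left(4748 + \left(5798 - -2753\right)\right) - r{\left(-129 \right)} = \left(4748 + \left(5798 - -2753\right)\right) - - \frac{10}{3} = \left(4748 + \left(5798 + 2753\right)\right) + \frac{10}{3} = \left(4748 + 8551\right) + \frac{10}{3} = 13299 + \frac{10}{3} = \frac{39907}{3}$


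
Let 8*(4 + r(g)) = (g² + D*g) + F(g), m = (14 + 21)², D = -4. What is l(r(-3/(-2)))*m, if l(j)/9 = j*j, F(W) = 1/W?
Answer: 217120225/1024 ≈ 2.1203e+5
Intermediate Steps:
m = 1225 (m = 35² = 1225)
F(W) = 1/W
r(g) = -4 - g/2 + 1/(8*g) + g²/8 (r(g) = -4 + ((g² - 4*g) + 1/g)/8 = -4 + (1/g + g² - 4*g)/8 = -4 + (-g/2 + 1/(8*g) + g²/8) = -4 - g/2 + 1/(8*g) + g²/8)
l(j) = 9*j² (l(j) = 9*(j*j) = 9*j²)
l(r(-3/(-2)))*m = (9*((1 + (-3/(-2))*(-32 + (-3/(-2))² - (-12)/(-2)))/(8*((-3/(-2)))))²)*1225 = (9*((1 + (-3*(-½))*(-32 + (-3*(-½))² - (-12)*(-1)/2))/(8*((-3*(-½)))))²)*1225 = (9*((1 + 3*(-32 + (3/2)² - 4*3/2)/2)/(8*(3/2)))²)*1225 = (9*((⅛)*(⅔)*(1 + 3*(-32 + 9/4 - 6)/2))²)*1225 = (9*((⅛)*(⅔)*(1 + (3/2)*(-143/4)))²)*1225 = (9*((⅛)*(⅔)*(1 - 429/8))²)*1225 = (9*((⅛)*(⅔)*(-421/8))²)*1225 = (9*(-421/96)²)*1225 = (9*(177241/9216))*1225 = (177241/1024)*1225 = 217120225/1024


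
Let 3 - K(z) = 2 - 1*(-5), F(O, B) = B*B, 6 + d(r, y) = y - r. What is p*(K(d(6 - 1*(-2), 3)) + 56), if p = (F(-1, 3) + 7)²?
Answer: 13312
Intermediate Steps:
d(r, y) = -6 + y - r (d(r, y) = -6 + (y - r) = -6 + y - r)
F(O, B) = B²
K(z) = -4 (K(z) = 3 - (2 - 1*(-5)) = 3 - (2 + 5) = 3 - 1*7 = 3 - 7 = -4)
p = 256 (p = (3² + 7)² = (9 + 7)² = 16² = 256)
p*(K(d(6 - 1*(-2), 3)) + 56) = 256*(-4 + 56) = 256*52 = 13312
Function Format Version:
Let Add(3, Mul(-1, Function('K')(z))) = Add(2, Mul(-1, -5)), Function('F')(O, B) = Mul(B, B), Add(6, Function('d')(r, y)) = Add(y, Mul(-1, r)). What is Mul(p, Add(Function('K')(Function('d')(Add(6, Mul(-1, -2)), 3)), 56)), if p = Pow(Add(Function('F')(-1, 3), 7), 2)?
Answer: 13312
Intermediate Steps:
Function('d')(r, y) = Add(-6, y, Mul(-1, r)) (Function('d')(r, y) = Add(-6, Add(y, Mul(-1, r))) = Add(-6, y, Mul(-1, r)))
Function('F')(O, B) = Pow(B, 2)
Function('K')(z) = -4 (Function('K')(z) = Add(3, Mul(-1, Add(2, Mul(-1, -5)))) = Add(3, Mul(-1, Add(2, 5))) = Add(3, Mul(-1, 7)) = Add(3, -7) = -4)
p = 256 (p = Pow(Add(Pow(3, 2), 7), 2) = Pow(Add(9, 7), 2) = Pow(16, 2) = 256)
Mul(p, Add(Function('K')(Function('d')(Add(6, Mul(-1, -2)), 3)), 56)) = Mul(256, Add(-4, 56)) = Mul(256, 52) = 13312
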